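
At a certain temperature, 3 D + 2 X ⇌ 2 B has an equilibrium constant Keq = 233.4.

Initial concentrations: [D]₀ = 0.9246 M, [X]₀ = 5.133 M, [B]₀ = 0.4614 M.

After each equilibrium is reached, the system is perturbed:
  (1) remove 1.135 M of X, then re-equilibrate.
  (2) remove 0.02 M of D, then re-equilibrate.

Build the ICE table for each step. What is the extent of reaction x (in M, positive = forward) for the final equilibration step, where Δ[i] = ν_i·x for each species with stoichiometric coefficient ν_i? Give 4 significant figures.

x = -0.006405 M

Q₀ = 0.01022 vs Keq = 233.4 ⇒ Q<K, forward
Step 1:
                   D          X          B
  init        0.9246      5.133     0.4614
  Δ           -0.864     -0.576      0.576
  eq         0.06056      4.557      1.037
  solve Keq expr → x = 0.288; check Q = 233.4
Then remove 1.135 M of X.
Step 2:
                   D          X          B
  init       0.06056      3.422      1.037
  Δ          0.01224   0.008161  -0.008161
  eq          0.0728       3.43      1.029
  solve Keq expr → x = -0.00408; check Q = 233.4
Then remove 0.02 M of D.
Step 3:
                   D          X          B
  init        0.0528       3.43      1.029
  Δ          0.01922    0.01281   -0.01281
  eq         0.07201      3.443      1.016
  solve Keq expr → x = -0.006405; check Q = 233.4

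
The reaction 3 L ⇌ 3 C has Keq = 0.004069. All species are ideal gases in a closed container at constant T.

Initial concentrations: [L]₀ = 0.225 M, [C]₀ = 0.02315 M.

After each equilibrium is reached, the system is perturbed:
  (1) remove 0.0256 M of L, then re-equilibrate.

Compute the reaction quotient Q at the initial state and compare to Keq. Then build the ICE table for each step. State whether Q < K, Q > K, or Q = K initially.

Q₀ = 0.001089 vs Keq = 0.004069 ⇒ Q<K, forward
Step 1:
                   L          C
  Initial      0.225    0.02315
  Change    -0.01101    0.01101
  Equil        0.214    0.03416
  solve Keq expr → x = 0.003671; check Q = 0.004069
Then remove 0.0256 M of L.
Step 2:
                   L          C
  Initial     0.1884    0.03416
  Change    0.003524  -0.003524
  Equil       0.1919    0.03064
  solve Keq expr → x = -0.001175; check Q = 0.004069

Q₀ = 0.001089; Q < K (proceeds forward)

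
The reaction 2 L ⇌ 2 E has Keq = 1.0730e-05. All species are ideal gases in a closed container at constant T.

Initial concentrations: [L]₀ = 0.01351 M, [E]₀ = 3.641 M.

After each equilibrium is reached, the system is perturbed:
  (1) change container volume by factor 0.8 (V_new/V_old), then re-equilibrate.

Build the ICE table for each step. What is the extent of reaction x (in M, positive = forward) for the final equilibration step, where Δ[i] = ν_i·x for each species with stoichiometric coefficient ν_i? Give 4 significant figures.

Q₀ = 7.2632e+04 vs Keq = 1.0730e-05 ⇒ Q>K, reverse
Step 1:
                  L         E
  init      0.01351     3.641
  Δ           3.629    -3.629
  eq          3.643   0.01193
  solve Keq expr → x = -1.815; check Q = 1.0730e-05
Then change container volume by factor 0.8 (V_new/V_old).
Step 2:
                  L         E
  init        4.553   0.01491
  Δ               0         0
  eq          4.553   0.01491
  solve Keq expr → x = 0; check Q = 1.0730e-05

x = 0 M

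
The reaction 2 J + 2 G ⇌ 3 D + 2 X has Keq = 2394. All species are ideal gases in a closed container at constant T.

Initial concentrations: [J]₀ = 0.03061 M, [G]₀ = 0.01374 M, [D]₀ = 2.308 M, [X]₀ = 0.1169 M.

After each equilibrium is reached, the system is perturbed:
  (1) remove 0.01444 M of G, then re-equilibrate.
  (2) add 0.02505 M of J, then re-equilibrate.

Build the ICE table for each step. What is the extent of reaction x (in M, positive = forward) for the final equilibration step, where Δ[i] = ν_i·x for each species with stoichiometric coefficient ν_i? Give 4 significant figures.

Q₀ = 9.4981e+05 vs Keq = 2394 ⇒ Q>K, reverse
Step 1:
                   J          G          D          X
  init       0.03061    0.01374      2.308     0.1169
  Δ          0.04732    0.04732   -0.07098   -0.04732
  eq         0.07793    0.06106      2.237    0.06958
  solve Keq expr → x = -0.02366; check Q = 2394
Then remove 0.01444 M of G.
Step 2:
                   J          G          D          X
  init       0.07793    0.04662      2.237    0.06958
  Δ         0.005547   0.005547   -0.00832  -0.005547
  eq         0.08347    0.05216      2.229    0.06404
  solve Keq expr → x = -0.002773; check Q = 2394
Then add 0.02505 M of J.
Step 3:
                   J          G          D          X
  init        0.1085    0.05216      2.229    0.06404
  Δ        -0.005738  -0.005738   0.008606   0.005738
  eq          0.1028    0.04643      2.237    0.06977
  solve Keq expr → x = 0.002869; check Q = 2394

x = 0.002869 M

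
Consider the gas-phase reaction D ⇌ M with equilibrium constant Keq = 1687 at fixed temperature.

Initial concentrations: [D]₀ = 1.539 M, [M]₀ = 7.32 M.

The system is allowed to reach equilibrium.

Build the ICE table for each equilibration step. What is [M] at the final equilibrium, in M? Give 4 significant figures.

[M]_eq = 8.854 M

Q₀ = 4.756 vs Keq = 1687 ⇒ Q<K, forward
Step 1:
                   D          M
  init         1.539       7.32
  Δ           -1.534      1.534
  eq        0.005248      8.854
  solve Keq expr → x = 1.534; check Q = 1687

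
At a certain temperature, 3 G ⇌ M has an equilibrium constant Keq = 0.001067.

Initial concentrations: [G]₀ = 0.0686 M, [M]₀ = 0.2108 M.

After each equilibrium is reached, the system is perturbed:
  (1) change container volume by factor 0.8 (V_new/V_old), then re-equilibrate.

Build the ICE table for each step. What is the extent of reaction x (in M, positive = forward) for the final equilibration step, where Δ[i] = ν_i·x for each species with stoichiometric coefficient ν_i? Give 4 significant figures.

Q₀ = 653 vs Keq = 0.001067 ⇒ Q>K, reverse
Step 1:
                    G           M
  init         0.0686      0.2108
  Δ            0.6313     -0.2104
  eq           0.6999  3.6583e-04
  solve Keq expr → x = -0.2104; check Q = 0.001067
Then change container volume by factor 0.8 (V_new/V_old).
Step 2:
                    G           M
  init         0.8749  4.5729e-04
  Δ       -7.6604e-04  2.5535e-04
  eq           0.8741  7.1263e-04
  solve Keq expr → x = 2.5535e-04; check Q = 0.001067

x = 2.5535e-04 M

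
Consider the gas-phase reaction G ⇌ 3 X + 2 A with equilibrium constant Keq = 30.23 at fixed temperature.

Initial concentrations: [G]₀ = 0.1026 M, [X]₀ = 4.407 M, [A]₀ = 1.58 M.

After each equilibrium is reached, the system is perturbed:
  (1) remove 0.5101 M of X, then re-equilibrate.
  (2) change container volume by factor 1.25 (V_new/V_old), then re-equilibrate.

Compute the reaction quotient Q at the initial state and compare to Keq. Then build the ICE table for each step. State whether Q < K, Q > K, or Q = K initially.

Q₀ = 2083; Q > K (proceeds reverse)

Q₀ = 2083 vs Keq = 30.23 ⇒ Q>K, reverse
Step 1:
                  G         X         A
  Initial    0.1026     4.407      1.58
  Change     0.4275    -1.283   -0.8551
  Equil      0.5301     3.124    0.7249
  solve Keq expr → x = -0.4275; check Q = 30.23
Then remove 0.5101 M of X.
Step 2:
                  G         X         A
  Initial    0.5301     2.614    0.7249
  Change   -0.05097    0.1529    0.1019
  Equil      0.4792     2.767    0.8268
  solve Keq expr → x = 0.05097; check Q = 30.23
Then change container volume by factor 1.25 (V_new/V_old).
Step 3:
                  G         X         A
  Initial    0.3833     2.214    0.6615
  Change   -0.07295    0.2189    0.1459
  Equil      0.3104     2.433    0.8074
  solve Keq expr → x = 0.07295; check Q = 30.23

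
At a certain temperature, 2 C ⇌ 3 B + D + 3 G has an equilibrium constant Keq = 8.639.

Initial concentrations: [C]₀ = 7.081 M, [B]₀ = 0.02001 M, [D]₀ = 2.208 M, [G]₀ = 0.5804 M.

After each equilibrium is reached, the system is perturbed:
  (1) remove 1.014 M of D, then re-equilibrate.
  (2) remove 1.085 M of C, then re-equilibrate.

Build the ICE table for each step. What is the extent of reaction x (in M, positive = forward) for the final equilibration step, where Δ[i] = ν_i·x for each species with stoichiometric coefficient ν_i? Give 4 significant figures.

Q₀ = 6.8982e-08 vs Keq = 8.639 ⇒ Q<K, forward
Step 1:
                   C          B          D          G
  Initial      7.081    0.02001      2.208     0.5804
  Change      -1.256      1.884     0.6281      1.884
  Equil        5.825      1.904      2.836      2.465
  solve Keq expr → x = 0.6281; check Q = 8.639
Then remove 1.014 M of D.
Step 2:
                   C          B          D          G
  Initial      5.825      1.904      1.822      2.465
  Change    -0.09471     0.1421    0.04736     0.1421
  Equil         5.73      2.046      1.869      2.607
  solve Keq expr → x = 0.04736; check Q = 8.639
Then remove 1.085 M of C.
Step 3:
                   C          B          D          G
  Initial      4.645      2.046      1.869      2.607
  Change     0.08852    -0.1328   -0.04426    -0.1328
  Equil        4.734      1.913      1.825      2.474
  solve Keq expr → x = -0.04426; check Q = 8.639

x = -0.04426 M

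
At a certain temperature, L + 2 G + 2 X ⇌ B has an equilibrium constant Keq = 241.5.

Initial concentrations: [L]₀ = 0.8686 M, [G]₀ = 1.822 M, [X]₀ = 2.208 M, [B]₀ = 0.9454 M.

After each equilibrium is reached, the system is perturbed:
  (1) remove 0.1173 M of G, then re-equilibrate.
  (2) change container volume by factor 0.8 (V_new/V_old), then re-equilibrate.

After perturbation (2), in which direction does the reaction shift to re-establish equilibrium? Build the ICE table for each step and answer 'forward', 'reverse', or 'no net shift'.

Direction: forward

Q₀ = 0.06725 vs Keq = 241.5 ⇒ Q<K, forward
Step 1:
                  L         G         X         B
  Initial    0.8686     1.822     2.208    0.9454
  Change    -0.7451     -1.49     -1.49    0.7451
  Equil      0.1235    0.3317    0.7177     1.691
  solve Keq expr → x = 0.7451; check Q = 241.5
Then remove 0.1173 M of G.
Step 2:
                  L         G         X         B
  Initial    0.1235    0.2144    0.7177     1.691
  Change    0.02938   0.05875   0.05875  -0.02938
  Equil      0.1528    0.2732    0.7765     1.661
  solve Keq expr → x = -0.02938; check Q = 241.5
Then change container volume by factor 0.8 (V_new/V_old).
Step 3:
                  L         G         X         B
  Initial    0.1911    0.3415    0.9706     2.076
  Change   -0.03748  -0.07495  -0.07495   0.03748
  Equil      0.1536    0.2665    0.8957     2.114
  solve Keq expr → x = 0.03748; check Q = 241.5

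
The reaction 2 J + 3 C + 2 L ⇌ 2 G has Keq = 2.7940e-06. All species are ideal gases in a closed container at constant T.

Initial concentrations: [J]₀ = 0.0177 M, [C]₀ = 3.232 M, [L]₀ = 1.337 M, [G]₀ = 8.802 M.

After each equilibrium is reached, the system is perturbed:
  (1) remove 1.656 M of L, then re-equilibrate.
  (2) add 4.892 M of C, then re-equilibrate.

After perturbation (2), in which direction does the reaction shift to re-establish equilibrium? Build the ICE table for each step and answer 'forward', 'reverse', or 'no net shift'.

Direction: forward

Q₀ = 4098 vs Keq = 2.7940e-06 ⇒ Q>K, reverse
Step 1:
                   J          C          L          G
  I           0.0177      3.232      1.337      8.802
  C            5.858      8.787      5.858     -5.858
  E            5.876      12.02      7.195      2.944
  solve Keq expr → x = -2.929; check Q = 2.7940e-06
Then remove 1.656 M of L.
Step 2:
                   J          C          L          G
  I            5.876      12.02      5.539      2.944
  C            0.296      0.444      0.296     -0.296
  E            6.172      12.46      5.835      2.648
  solve Keq expr → x = -0.148; check Q = 2.7940e-06
Then add 4.892 M of C.
Step 3:
                   J          C          L          G
  I            6.172      17.35      5.835      2.648
  C          -0.6022    -0.9033    -0.6022     0.6022
  E            5.569      16.45      5.233       3.25
  solve Keq expr → x = 0.3011; check Q = 2.7940e-06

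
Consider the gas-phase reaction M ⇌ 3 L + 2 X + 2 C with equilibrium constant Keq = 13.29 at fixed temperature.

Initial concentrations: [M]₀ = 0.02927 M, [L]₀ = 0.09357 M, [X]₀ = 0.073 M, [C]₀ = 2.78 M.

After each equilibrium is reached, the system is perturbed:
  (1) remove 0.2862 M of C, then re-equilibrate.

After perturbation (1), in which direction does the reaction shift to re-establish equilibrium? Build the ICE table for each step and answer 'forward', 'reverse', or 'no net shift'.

Direction: forward

Q₀ = 0.001153 vs Keq = 13.29 ⇒ Q<K, forward
Step 1:
                   M          L          X          C
  init       0.02927    0.09357      0.073       2.78
  Δ         -0.02921    0.08762    0.05842    0.05842
  eq      6.2280e-05     0.1812     0.1314      2.838
  solve Keq expr → x = 0.02921; check Q = 13.29
Then remove 0.2862 M of C.
Step 2:
                   M          L          X          C
  init    6.2280e-05     0.1812     0.1314      2.552
  Δ       -1.1877e-05 3.5632e-05 2.3755e-05 2.3755e-05
  eq      5.0402e-05     0.1812     0.1314      2.552
  solve Keq expr → x = 1.1877e-05; check Q = 13.29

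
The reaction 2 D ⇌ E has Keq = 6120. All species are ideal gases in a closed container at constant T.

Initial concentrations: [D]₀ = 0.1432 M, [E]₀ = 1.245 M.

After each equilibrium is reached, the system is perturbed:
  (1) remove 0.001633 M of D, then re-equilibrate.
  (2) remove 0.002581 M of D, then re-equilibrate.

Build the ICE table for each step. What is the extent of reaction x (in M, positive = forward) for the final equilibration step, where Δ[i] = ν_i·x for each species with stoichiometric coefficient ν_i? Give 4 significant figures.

Q₀ = 60.71 vs Keq = 6120 ⇒ Q<K, forward
Step 1:
                    D           E
  Initial      0.1432       1.245
  Change      -0.1286     0.06429
  Equil       0.01463       1.309
  solve Keq expr → x = 0.06429; check Q = 6120
Then remove 0.001633 M of D.
Step 2:
                    D           E
  Initial     0.01299       1.309
  Change     0.001628 -8.1423e-04
  Equil       0.01462       1.308
  solve Keq expr → x = -8.1423e-04; check Q = 6120
Then remove 0.002581 M of D.
Step 3:
                    D           E
  Initial     0.01204       1.308
  Change     0.002574   -0.001287
  Equil       0.01461       1.307
  solve Keq expr → x = -0.001287; check Q = 6120

x = -0.001287 M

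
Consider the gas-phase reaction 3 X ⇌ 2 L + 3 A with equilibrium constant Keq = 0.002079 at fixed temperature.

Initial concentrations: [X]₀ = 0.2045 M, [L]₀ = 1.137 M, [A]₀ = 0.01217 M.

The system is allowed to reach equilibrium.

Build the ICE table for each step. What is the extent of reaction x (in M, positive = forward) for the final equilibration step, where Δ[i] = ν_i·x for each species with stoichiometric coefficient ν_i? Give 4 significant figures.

x = 0.00349 M

Q₀ = 2.7247e-04 vs Keq = 0.002079 ⇒ Q<K, forward
Step 1:
                    X           L           A
  init         0.2045       1.137     0.01217
  Δ          -0.01047     0.00698     0.01047
  eq            0.194       1.144     0.02264
  solve Keq expr → x = 0.00349; check Q = 0.002079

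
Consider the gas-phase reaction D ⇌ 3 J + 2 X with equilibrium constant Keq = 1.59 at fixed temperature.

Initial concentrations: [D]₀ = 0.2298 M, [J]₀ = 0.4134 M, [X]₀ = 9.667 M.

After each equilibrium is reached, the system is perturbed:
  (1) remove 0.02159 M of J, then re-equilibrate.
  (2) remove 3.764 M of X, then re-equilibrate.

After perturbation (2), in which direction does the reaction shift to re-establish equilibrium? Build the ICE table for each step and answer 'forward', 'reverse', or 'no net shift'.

Q₀ = 28.73 vs Keq = 1.59 ⇒ Q>K, reverse
Step 1:
                   D          J          X
  Initial     0.2298     0.4134      9.667
  Change      0.0792    -0.2376    -0.1584
  Equil        0.309     0.1758      9.509
  solve Keq expr → x = -0.0792; check Q = 1.59
Then remove 0.02159 M of J.
Step 2:
                   D          J          X
  Initial      0.309     0.1542      9.509
  Change   -0.006714    0.02014    0.01343
  Equil       0.3023     0.1744      9.522
  solve Keq expr → x = 0.006714; check Q = 1.59
Then remove 3.764 M of X.
Step 3:
                   D          J          X
  Initial     0.3023     0.1744      5.758
  Change    -0.02086    0.06258    0.04172
  Equil       0.2814     0.2369        5.8
  solve Keq expr → x = 0.02086; check Q = 1.59

Direction: forward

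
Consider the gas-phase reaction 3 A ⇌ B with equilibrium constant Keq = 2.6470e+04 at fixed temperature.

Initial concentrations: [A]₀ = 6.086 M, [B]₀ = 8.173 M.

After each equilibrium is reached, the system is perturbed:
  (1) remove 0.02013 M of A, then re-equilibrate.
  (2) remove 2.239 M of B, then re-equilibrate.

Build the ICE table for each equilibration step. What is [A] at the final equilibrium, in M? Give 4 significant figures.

[A]_eq = 0.06692 M

Q₀ = 0.03626 vs Keq = 2.6470e+04 ⇒ Q<K, forward
Step 1:
                  A         B
  init        6.086     8.173
  Δ          -6.013     2.004
  eq        0.07272     10.18
  solve Keq expr → x = 2.004; check Q = 2.6470e+04
Then remove 0.02013 M of A.
Step 2:
                  A         B
  init      0.05259     10.18
  Δ         0.02011 -0.006705
  eq         0.0727     10.17
  solve Keq expr → x = -0.006705; check Q = 2.6470e+04
Then remove 2.239 M of B.
Step 3:
                  A         B
  init       0.0727     7.932
  Δ       -0.005777  0.001926
  eq        0.06692     7.934
  solve Keq expr → x = 0.001926; check Q = 2.6470e+04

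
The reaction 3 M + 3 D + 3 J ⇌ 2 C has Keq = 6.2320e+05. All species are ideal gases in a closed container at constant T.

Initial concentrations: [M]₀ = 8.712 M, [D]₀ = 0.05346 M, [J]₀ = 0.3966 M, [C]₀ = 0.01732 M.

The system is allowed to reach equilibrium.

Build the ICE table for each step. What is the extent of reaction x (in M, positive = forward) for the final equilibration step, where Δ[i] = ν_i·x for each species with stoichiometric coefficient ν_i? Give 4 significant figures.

Q₀ = 0.0476 vs Keq = 6.2320e+05 ⇒ Q<K, forward
Step 1:
                    M           D           J           C
  init          8.712     0.05346      0.3966     0.01732
  Δ          -0.05291    -0.05291    -0.05291     0.03527
  eq            8.659  5.5220e-04      0.3437     0.05259
  solve Keq expr → x = 0.01764; check Q = 6.2320e+05

x = 0.01764 M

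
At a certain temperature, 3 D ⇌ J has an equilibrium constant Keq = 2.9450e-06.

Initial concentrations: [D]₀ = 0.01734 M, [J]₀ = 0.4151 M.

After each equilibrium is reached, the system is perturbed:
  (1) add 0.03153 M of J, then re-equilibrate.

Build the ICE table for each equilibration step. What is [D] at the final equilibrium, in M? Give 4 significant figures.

[D]_eq = 1.357 M

Q₀ = 7.9617e+04 vs Keq = 2.9450e-06 ⇒ Q>K, reverse
Step 1:
                   D          J
  init       0.01734     0.4151
  Δ            1.245    -0.4151
  eq           1.263 5.9280e-06
  solve Keq expr → x = -0.4151; check Q = 2.9450e-06
Then add 0.03153 M of J.
Step 2:
                   D          J
  init         1.263    0.03154
  Δ          0.09459   -0.03153
  eq           1.357 7.3625e-06
  solve Keq expr → x = -0.03153; check Q = 2.9450e-06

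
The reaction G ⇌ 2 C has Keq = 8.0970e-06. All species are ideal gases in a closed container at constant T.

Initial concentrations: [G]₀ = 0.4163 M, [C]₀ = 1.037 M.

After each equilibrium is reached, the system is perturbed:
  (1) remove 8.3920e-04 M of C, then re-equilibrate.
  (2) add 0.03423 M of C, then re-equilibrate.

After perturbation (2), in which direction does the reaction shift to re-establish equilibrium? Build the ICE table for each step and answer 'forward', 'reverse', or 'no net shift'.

Q₀ = 2.583 vs Keq = 8.0970e-06 ⇒ Q>K, reverse
Step 1:
                  G         C
  init       0.4163     1.037
  Δ          0.5171    -1.034
  eq         0.9334  0.002749
  solve Keq expr → x = -0.5171; check Q = 8.0970e-06
Then remove 8.3920e-04 M of C.
Step 2:
                  G         C
  init       0.9334   0.00191
  Δ       -4.1929e-04 8.3858e-04
  eq          0.933  0.002749
  solve Keq expr → x = 4.1929e-04; check Q = 8.0970e-06
Then add 0.03423 M of C.
Step 3:
                  G         C
  init        0.933   0.03698
  Δ          0.0171   -0.0342
  eq         0.9501  0.002774
  solve Keq expr → x = -0.0171; check Q = 8.0970e-06

Direction: reverse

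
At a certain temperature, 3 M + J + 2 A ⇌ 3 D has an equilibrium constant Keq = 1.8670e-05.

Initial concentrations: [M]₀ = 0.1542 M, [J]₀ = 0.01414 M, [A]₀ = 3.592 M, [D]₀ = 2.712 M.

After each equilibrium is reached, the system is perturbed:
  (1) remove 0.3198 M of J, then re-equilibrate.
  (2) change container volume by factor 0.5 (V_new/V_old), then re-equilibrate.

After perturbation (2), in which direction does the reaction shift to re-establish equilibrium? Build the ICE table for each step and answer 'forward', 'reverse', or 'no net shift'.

Direction: forward

Q₀ = 2.9819e+04 vs Keq = 1.8670e-05 ⇒ Q>K, reverse
Step 1:
                    M           J           A           D
  I            0.1542     0.01414       3.592       2.712
  C             2.509      0.8365       1.673      -2.509
  E             2.664      0.8506       5.265      0.2026
  solve Keq expr → x = -0.8365; check Q = 1.8670e-05
Then remove 0.3198 M of J.
Step 2:
                    M           J           A           D
  I             2.664      0.5308       5.265      0.2026
  C            0.0264    0.008801      0.0176     -0.0264
  E              2.69      0.5396       5.283      0.1762
  solve Keq expr → x = -0.008801; check Q = 1.8670e-05
Then change container volume by factor 0.5 (V_new/V_old).
Step 3:
                    M           J           A           D
  I              5.38       1.079       10.57      0.3524
  C           -0.2867    -0.09558     -0.1912      0.2867
  E             5.093      0.9836       10.37      0.6392
  solve Keq expr → x = 0.09558; check Q = 1.8670e-05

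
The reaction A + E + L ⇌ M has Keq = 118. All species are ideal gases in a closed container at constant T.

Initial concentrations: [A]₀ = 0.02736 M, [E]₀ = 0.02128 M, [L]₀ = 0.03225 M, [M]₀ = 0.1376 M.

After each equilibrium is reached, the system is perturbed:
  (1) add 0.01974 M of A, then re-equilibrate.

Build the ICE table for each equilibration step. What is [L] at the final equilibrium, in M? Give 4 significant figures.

[L]_eq = 0.08789 M

Q₀ = 7328 vs Keq = 118 ⇒ Q>K, reverse
Step 1:
                    A           E           L           M
  init        0.02736     0.02128     0.03225      0.1376
  Δ           0.06008     0.06008     0.06008    -0.06008
  eq          0.08744     0.08136     0.09233     0.07752
  solve Keq expr → x = -0.06008; check Q = 118
Then add 0.01974 M of A.
Step 2:
                    A           E           L           M
  init         0.1072     0.08136     0.09233     0.07752
  Δ         -0.004443   -0.004443   -0.004443    0.004443
  eq           0.1027     0.07692     0.08789     0.08196
  solve Keq expr → x = 0.004443; check Q = 118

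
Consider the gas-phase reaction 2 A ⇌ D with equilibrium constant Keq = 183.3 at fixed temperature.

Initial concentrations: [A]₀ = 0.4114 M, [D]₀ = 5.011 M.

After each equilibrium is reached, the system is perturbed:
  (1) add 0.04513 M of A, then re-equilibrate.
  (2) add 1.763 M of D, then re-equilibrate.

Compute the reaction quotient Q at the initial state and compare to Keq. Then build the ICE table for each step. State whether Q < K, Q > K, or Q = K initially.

Q₀ = 29.61 vs Keq = 183.3 ⇒ Q<K, forward
Step 1:
                    A           D
  Initial      0.4114       5.011
  Change      -0.2441       0.122
  Equil        0.1673       5.133
  solve Keq expr → x = 0.122; check Q = 183.3
Then add 0.04513 M of A.
Step 2:
                    A           D
  Initial      0.2125       5.133
  Change     -0.04477     0.02238
  Equil        0.1677       5.155
  solve Keq expr → x = 0.02238; check Q = 183.3
Then add 1.763 M of D.
Step 3:
                    A           D
  Initial      0.1677       6.918
  Change      0.02639    -0.01319
  Equil        0.1941       6.905
  solve Keq expr → x = -0.01319; check Q = 183.3

Q₀ = 29.61; Q < K (proceeds forward)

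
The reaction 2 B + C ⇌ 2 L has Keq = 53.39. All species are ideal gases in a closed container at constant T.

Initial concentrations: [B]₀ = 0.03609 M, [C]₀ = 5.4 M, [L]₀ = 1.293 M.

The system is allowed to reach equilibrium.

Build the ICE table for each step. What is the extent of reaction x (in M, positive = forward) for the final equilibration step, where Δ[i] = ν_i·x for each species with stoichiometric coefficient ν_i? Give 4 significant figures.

x = -0.01886 M

Q₀ = 237.7 vs Keq = 53.39 ⇒ Q>K, reverse
Step 1:
                   B          C          L
  I          0.03609        5.4      1.293
  C          0.03771    0.01886   -0.03771
  E           0.0738      5.419      1.255
  solve Keq expr → x = -0.01886; check Q = 53.39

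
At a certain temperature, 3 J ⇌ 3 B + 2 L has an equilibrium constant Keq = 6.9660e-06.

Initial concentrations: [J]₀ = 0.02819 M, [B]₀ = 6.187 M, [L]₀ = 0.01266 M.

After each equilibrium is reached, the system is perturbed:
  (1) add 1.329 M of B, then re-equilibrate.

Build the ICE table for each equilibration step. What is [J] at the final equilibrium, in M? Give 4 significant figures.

[J]_eq = 0.04718 M

Q₀ = 1694 vs Keq = 6.9660e-06 ⇒ Q>K, reverse
Step 1:
                  J         B         L
  I         0.02819     6.187   0.01266
  C         0.01899  -0.01899  -0.01266
  E         0.04718     6.168 1.7655e-06
  solve Keq expr → x = -0.006329; check Q = 6.9660e-06
Then add 1.329 M of B.
Step 2:
                  J         B         L
  I         0.04718     7.497 1.7655e-06
  C       6.7196e-07 -6.7196e-07 -4.4797e-07
  E         0.04718     7.497 1.3176e-06
  solve Keq expr → x = -2.2399e-07; check Q = 6.9660e-06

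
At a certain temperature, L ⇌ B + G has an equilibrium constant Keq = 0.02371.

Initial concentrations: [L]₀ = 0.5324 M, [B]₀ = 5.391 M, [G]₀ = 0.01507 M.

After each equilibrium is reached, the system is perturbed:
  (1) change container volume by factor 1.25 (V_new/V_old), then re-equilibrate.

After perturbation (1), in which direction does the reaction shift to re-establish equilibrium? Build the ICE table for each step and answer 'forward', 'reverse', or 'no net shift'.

Direction: forward

Q₀ = 0.1526 vs Keq = 0.02371 ⇒ Q>K, reverse
Step 1:
                  L         B         G
  init       0.5324     5.391   0.01507
  Δ         0.01267  -0.01267  -0.01267
  eq         0.5451     5.378  0.002403
  solve Keq expr → x = -0.01267; check Q = 0.02371
Then change container volume by factor 1.25 (V_new/V_old).
Step 2:
                  L         B         G
  init       0.4361     4.303  0.001922
  Δ       -4.7768e-04 4.7768e-04 4.7768e-04
  eq         0.4356     4.303    0.0024
  solve Keq expr → x = 4.7768e-04; check Q = 0.02371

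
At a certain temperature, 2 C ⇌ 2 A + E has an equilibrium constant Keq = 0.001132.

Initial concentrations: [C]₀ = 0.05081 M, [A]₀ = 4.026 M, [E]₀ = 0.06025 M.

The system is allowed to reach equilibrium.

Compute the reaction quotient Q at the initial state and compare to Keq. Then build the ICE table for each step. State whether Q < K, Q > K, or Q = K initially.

Q₀ = 378.3; Q > K (proceeds reverse)

Q₀ = 378.3 vs Keq = 0.001132 ⇒ Q>K, reverse
Step 1:
                    C           A           E
  init        0.05081       4.026     0.06025
  Δ            0.1205     -0.1205    -0.06025
  eq           0.1713       3.906  2.1779e-06
  solve Keq expr → x = -0.06025; check Q = 0.001132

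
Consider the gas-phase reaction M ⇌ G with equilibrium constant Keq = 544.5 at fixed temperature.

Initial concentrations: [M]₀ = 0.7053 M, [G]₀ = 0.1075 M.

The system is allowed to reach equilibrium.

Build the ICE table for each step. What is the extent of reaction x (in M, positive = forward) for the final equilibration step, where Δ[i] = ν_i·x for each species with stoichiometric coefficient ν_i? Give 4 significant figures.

Q₀ = 0.1524 vs Keq = 544.5 ⇒ Q<K, forward
Step 1:
                  M         G
  init       0.7053    0.1075
  Δ         -0.7038    0.7038
  eq        0.00149    0.8113
  solve Keq expr → x = 0.7038; check Q = 544.5

x = 0.7038 M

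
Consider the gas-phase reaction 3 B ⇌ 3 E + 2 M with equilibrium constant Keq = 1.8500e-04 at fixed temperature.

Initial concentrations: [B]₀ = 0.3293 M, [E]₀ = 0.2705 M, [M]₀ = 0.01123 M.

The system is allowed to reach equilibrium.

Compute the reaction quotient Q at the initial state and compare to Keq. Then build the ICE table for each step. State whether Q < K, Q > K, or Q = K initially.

Q₀ = 6.9901e-05 vs Keq = 1.8500e-04 ⇒ Q<K, forward
Step 1:
                  B         E         M
  I          0.3293    0.2705   0.01123
  C       -0.008348  0.008348  0.005566
  E           0.321    0.2788    0.0168
  solve Keq expr → x = 0.002783; check Q = 1.8500e-04

Q₀ = 6.9901e-05; Q < K (proceeds forward)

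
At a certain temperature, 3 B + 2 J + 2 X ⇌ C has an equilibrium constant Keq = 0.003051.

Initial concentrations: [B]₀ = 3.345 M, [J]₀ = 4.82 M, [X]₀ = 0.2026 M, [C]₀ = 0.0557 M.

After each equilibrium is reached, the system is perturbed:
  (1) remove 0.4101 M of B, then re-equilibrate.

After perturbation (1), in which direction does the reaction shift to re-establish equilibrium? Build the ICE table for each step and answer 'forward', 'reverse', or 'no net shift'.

Direction: reverse

Q₀ = 0.001561 vs Keq = 0.003051 ⇒ Q<K, forward
Step 1:
                  B         J         X         C
  I           3.345      4.82    0.2026    0.0557
  C        -0.04927  -0.03285  -0.03285   0.01642
  E           3.296     4.787    0.1698   0.07212
  solve Keq expr → x = 0.01642; check Q = 0.003051
Then remove 0.4101 M of B.
Step 2:
                  B         J         X         C
  I           2.886     4.787    0.1698   0.07212
  C         0.02907   0.01938   0.01938  -0.00969
  E           2.915     4.807    0.1891   0.06243
  solve Keq expr → x = -0.00969; check Q = 0.003051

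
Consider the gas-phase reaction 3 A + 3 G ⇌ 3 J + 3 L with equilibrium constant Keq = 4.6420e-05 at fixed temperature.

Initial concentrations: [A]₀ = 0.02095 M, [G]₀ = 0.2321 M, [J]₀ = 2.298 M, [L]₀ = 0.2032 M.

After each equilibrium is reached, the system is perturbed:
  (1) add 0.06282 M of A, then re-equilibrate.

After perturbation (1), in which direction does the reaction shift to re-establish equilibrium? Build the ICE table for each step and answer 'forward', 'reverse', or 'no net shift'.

Q₀ = 8.8561e+05 vs Keq = 4.6420e-05 ⇒ Q>K, reverse
Step 1:
                  A         G         J         L
  Initial   0.02095    0.2321     2.298    0.2032
  Change     0.2015    0.2015   -0.2015   -0.2015
  Equil      0.2225    0.4336     2.096  0.001654
  solve Keq expr → x = -0.06718; check Q = 4.6420e-05
Then add 0.06282 M of A.
Step 2:
                  A         G         J         L
  Initial    0.2853    0.4336     2.096  0.001654
  Change  -4.6086e-04 -4.6086e-04 4.6086e-04 4.6086e-04
  Equil      0.2849    0.4332     2.097  0.002115
  solve Keq expr → x = 1.5362e-04; check Q = 4.6420e-05

Direction: forward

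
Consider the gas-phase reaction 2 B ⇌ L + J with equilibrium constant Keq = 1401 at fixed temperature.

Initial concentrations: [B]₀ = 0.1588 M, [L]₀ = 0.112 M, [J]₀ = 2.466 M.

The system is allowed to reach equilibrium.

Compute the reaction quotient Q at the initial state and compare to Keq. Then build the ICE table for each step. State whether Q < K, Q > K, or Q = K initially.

Q₀ = 10.95; Q < K (proceeds forward)

Q₀ = 10.95 vs Keq = 1401 ⇒ Q<K, forward
Step 1:
                   B          L          J
  Initial     0.1588      0.112      2.466
  Change     -0.1406    0.07032    0.07032
  Equil      0.01817     0.1823      2.536
  solve Keq expr → x = 0.07032; check Q = 1401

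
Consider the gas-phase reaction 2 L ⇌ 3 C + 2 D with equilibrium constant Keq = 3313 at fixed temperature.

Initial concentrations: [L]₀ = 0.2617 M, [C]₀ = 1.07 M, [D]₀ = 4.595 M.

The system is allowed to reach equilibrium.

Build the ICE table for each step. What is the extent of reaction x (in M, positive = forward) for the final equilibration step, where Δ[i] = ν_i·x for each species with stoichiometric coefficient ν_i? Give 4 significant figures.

x = 0.07104 M

Q₀ = 377.7 vs Keq = 3313 ⇒ Q<K, forward
Step 1:
                  L         C         D
  Initial    0.2617      1.07     4.595
  Change    -0.1421    0.2131    0.1421
  Equil      0.1196     1.283     4.737
  solve Keq expr → x = 0.07104; check Q = 3313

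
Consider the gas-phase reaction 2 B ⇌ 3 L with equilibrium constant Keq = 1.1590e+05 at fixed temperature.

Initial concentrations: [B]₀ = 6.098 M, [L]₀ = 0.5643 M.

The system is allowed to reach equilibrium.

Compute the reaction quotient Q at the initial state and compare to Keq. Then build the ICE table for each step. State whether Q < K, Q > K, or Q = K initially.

Q₀ = 0.004832 vs Keq = 1.1590e+05 ⇒ Q<K, forward
Step 1:
                    B           L
  I             6.098      0.5643
  C            -6.011       9.016
  E           0.08711       9.581
  solve Keq expr → x = 3.005; check Q = 1.1590e+05

Q₀ = 0.004832; Q < K (proceeds forward)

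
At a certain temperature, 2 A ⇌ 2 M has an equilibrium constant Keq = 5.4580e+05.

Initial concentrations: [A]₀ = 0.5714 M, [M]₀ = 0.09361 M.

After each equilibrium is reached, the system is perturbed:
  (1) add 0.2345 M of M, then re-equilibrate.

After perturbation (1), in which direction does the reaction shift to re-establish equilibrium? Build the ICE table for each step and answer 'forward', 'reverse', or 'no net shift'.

Q₀ = 0.02684 vs Keq = 5.4580e+05 ⇒ Q<K, forward
Step 1:
                   A          M
  I           0.5714    0.09361
  C          -0.5705     0.5705
  E       8.9893e-04     0.6641
  solve Keq expr → x = 0.2853; check Q = 5.4580e+05
Then add 0.2345 M of M.
Step 2:
                   A          M
  I       8.9893e-04     0.8986
  C       3.1698e-04 -3.1698e-04
  E         0.001216     0.8983
  solve Keq expr → x = -1.5849e-04; check Q = 5.4580e+05

Direction: reverse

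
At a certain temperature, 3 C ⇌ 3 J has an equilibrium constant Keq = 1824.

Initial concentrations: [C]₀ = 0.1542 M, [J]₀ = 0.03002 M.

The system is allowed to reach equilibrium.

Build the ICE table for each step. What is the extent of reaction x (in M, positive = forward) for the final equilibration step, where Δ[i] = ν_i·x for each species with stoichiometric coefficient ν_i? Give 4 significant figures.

x = 0.04675 M

Q₀ = 0.007379 vs Keq = 1824 ⇒ Q<K, forward
Step 1:
                   C          J
  init        0.1542    0.03002
  Δ          -0.1403     0.1403
  eq         0.01394     0.1703
  solve Keq expr → x = 0.04675; check Q = 1824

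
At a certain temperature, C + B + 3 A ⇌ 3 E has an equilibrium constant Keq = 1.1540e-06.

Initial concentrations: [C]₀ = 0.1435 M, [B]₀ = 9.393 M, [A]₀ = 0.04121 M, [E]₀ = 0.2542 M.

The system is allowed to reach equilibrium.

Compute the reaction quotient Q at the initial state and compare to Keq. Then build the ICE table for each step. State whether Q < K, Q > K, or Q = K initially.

Q₀ = 174.1 vs Keq = 1.1540e-06 ⇒ Q>K, reverse
Step 1:
                  C         B         A         E
  I          0.1435     9.393   0.04121    0.2542
  C         0.08342   0.08342    0.2503   -0.2503
  E          0.2269     9.476    0.2915  0.003946
  solve Keq expr → x = -0.08342; check Q = 1.1540e-06

Q₀ = 174.1; Q > K (proceeds reverse)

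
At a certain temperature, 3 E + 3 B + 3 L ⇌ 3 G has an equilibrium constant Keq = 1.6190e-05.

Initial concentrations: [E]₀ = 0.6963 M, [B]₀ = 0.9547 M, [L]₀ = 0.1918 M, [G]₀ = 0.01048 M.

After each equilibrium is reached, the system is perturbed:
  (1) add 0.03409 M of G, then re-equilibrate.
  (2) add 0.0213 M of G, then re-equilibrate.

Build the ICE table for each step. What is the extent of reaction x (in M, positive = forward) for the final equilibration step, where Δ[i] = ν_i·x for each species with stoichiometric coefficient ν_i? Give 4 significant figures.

x = -0.006895 M

Q₀ = 5.5533e-04 vs Keq = 1.6190e-05 ⇒ Q>K, reverse
Step 1:
                  E         B         L         G
  I          0.6963    0.9547    0.1918   0.01048
  C        0.007076  0.007076  0.007076 -0.007076
  E          0.7034    0.9618    0.1989  0.003404
  solve Keq expr → x = -0.002359; check Q = 1.6190e-05
Then add 0.03409 M of G.
Step 2:
                  E         B         L         G
  I          0.7034    0.9618    0.1989   0.03749
  C         0.03319   0.03319   0.03319  -0.03319
  E          0.7366     0.995    0.2321  0.004302
  solve Keq expr → x = -0.01106; check Q = 1.6190e-05
Then add 0.0213 M of G.
Step 3:
                  E         B         L         G
  I          0.7366     0.995    0.2321    0.0256
  C         0.02068   0.02068   0.02068  -0.02068
  E          0.7573     1.016    0.2528  0.004918
  solve Keq expr → x = -0.006895; check Q = 1.6190e-05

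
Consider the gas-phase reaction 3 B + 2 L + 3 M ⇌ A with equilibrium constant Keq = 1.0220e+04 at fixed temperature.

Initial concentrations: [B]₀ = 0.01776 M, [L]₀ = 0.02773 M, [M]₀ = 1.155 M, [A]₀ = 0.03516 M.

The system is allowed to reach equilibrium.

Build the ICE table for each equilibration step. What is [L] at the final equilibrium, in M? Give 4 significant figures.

[L]_eq = 0.06018 M

Q₀ = 5.2975e+06 vs Keq = 1.0220e+04 ⇒ Q>K, reverse
Step 1:
                    B           L           M           A
  I           0.01776     0.02773       1.155     0.03516
  C           0.04868     0.03245     0.04868    -0.01623
  E           0.06644     0.06018       1.204     0.01893
  solve Keq expr → x = -0.01623; check Q = 1.0220e+04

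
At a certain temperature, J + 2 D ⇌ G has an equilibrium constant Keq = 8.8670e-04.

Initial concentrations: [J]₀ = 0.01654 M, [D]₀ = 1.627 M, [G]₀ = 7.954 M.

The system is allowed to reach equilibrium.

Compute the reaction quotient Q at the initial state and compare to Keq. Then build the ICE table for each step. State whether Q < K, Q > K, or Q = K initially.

Q₀ = 181.7; Q > K (proceeds reverse)

Q₀ = 181.7 vs Keq = 8.8670e-04 ⇒ Q>K, reverse
Step 1:
                   J          D          G
  init       0.01654      1.627      7.954
  Δ            6.642      13.28     -6.642
  eq           6.658      14.91      1.312
  solve Keq expr → x = -6.642; check Q = 8.8670e-04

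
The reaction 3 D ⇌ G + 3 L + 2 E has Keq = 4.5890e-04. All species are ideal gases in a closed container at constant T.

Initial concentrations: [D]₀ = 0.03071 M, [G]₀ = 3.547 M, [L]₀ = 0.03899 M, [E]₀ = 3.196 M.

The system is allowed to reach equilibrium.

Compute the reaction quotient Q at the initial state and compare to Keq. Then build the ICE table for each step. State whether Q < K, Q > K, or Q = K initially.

Q₀ = 74.15; Q > K (proceeds reverse)

Q₀ = 74.15 vs Keq = 4.5890e-04 ⇒ Q>K, reverse
Step 1:
                  D         G         L         E
  init      0.03071     3.547   0.03899     3.196
  Δ         0.03739  -0.01246  -0.03739  -0.02493
  eq         0.0681     3.535  0.001598     3.171
  solve Keq expr → x = -0.01246; check Q = 4.5890e-04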